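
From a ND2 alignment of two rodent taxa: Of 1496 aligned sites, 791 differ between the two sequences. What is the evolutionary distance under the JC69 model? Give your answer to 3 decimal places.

p = 791/1496 ≈ 0.528743.
d = −(3/4) ln(1 − 4p/3) = −0.75 ln(1 − 0.704991) = −0.75 ln(0.295009)
  = −0.75 × (-1.220749) = 0.915562 substitutions/site.

0.916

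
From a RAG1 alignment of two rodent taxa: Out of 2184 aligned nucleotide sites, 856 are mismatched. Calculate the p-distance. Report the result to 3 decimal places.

p = 856/2184 = 0.391941… ≈ 0.392 (to 3 d.p.).

0.392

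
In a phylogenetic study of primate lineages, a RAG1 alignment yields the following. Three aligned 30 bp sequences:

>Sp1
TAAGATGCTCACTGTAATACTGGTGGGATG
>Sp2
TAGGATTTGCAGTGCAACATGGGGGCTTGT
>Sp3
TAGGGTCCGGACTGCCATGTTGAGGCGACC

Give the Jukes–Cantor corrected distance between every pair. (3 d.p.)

d(Sp1,Sp2) = 0.824, d(Sp1,Sp3) = 0.730, d(Sp2,Sp3) = 0.730

Sp1–Sp2: 15/30 sites differ → p = 0.5, d = −0.75 ln(1 − 0.666667) = 0.823960 ≈ 0.824.
Sp1–Sp3: 14/30 sites differ → p ≈ 0.466667, d = −0.75 ln(1 − 0.622223) = 0.730088 ≈ 0.730.
Sp2–Sp3: 14/30 sites differ → p ≈ 0.466667, d = −0.75 ln(1 − 0.622223) = 0.730088 ≈ 0.730.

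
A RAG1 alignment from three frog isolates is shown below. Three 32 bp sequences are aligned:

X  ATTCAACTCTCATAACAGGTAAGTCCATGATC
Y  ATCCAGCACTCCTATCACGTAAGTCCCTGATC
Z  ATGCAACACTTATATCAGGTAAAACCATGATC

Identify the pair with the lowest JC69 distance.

X and Z

X–Y: 7/32 differ, p = 0.219, d = 0.259.
X–Z: 6/32 differ, p = 0.188, d = 0.216.
Y–Z: 8/32 differ, p = 0.250, d = 0.304.
The smallest distance is between X and Z.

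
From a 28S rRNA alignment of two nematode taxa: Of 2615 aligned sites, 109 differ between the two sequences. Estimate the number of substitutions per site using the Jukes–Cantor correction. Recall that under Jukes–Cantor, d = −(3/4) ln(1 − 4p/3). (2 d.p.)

0.04

p = 109/2615 ≈ 0.041683.
d = −(3/4) ln(1 − 4p/3) = −0.75 ln(1 − 0.055577) = −0.75 ln(0.944423)
  = −0.75 × (-0.057181) = 0.042886 substitutions/site.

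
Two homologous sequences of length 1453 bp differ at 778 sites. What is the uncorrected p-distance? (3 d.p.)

0.535

p = 778/1453 = 0.535443… ≈ 0.535 (to 3 d.p.).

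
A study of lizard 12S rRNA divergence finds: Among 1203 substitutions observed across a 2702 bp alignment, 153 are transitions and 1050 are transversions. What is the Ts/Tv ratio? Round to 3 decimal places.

R = 153/1050 = 0.145714… ≈ 0.146 (to 3 d.p.).

0.146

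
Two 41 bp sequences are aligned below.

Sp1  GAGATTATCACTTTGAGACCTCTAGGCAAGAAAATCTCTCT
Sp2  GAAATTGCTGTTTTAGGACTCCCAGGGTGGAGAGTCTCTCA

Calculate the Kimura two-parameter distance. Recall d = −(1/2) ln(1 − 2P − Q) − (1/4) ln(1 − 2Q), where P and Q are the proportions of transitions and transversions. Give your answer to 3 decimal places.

0.745

Of 41 sites, 14 differences are transitions and 3 are transversions, so P = 14/41 ≈ 0.341463 and Q = 3/41 ≈ 0.073171.
Under the Kimura two-parameter model, d = −½ ln(1 − 2P − Q) − ¼ ln(1 − 2Q).
1 − 2P − Q = 0.243903, giving −½ ln(0.243903) = 0.705492.
1 − 2Q = 0.853658, giving −¼ ln(0.853658) = 0.039556.
d = 0.705492 + 0.039556 = 0.745048.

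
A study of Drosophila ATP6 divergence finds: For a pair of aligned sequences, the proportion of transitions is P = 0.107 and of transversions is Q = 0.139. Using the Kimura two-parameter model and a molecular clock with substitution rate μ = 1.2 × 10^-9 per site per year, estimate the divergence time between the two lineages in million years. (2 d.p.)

Under the Kimura two-parameter model, d = −½ ln(1 − 2P − Q) − ¼ ln(1 − 2Q).
1 − 2P − Q = 0.647, giving −½ ln(0.647) = 0.217704.
1 − 2Q = 0.722, giving −¼ ln(0.722) = 0.081433.
d = 0.217704 + 0.081433 = 0.299137.
Under a molecular clock d = 2μt, so t = d/(2μ) = 0.299137 / (2 × 1.2 × 10^-9) = 124.64 million years.

124.64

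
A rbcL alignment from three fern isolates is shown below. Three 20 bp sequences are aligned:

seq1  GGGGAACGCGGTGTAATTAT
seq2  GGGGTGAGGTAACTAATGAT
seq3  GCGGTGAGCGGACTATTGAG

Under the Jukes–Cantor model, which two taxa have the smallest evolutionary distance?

seq2 and seq3

seq1–seq2: 9/20 differ, p = 0.450, d = 0.687.
seq1–seq3: 9/20 differ, p = 0.450, d = 0.687.
seq2–seq3: 6/20 differ, p = 0.300, d = 0.383.
The smallest distance is between seq2 and seq3.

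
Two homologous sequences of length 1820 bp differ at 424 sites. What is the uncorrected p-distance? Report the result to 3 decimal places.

p = 424/1820 = 0.232967… ≈ 0.233 (to 3 d.p.).

0.233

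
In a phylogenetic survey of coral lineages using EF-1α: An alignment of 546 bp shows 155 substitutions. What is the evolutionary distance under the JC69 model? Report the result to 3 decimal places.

p = 155/546 ≈ 0.283883.
d = −(3/4) ln(1 − 4p/3) = −0.75 ln(1 − 0.378511) = −0.75 ln(0.621489)
  = −0.75 × (-0.475637) = 0.356728 substitutions/site.

0.357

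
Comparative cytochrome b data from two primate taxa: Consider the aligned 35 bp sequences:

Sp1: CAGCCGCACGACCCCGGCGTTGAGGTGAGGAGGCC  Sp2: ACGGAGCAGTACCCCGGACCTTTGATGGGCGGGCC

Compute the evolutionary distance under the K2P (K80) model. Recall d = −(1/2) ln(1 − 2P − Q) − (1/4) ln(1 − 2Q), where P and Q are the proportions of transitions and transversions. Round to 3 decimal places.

0.639

Of 35 sites, 4 differences are transitions and 11 are transversions, so P = 4/35 ≈ 0.114286 and Q = 11/35 ≈ 0.314286.
Under the Kimura two-parameter model, d = −½ ln(1 − 2P − Q) − ¼ ln(1 − 2Q).
1 − 2P − Q = 0.457142, giving −½ ln(0.457142) = 0.391381.
1 − 2Q = 0.371428, giving −¼ ln(0.371428) = 0.247600.
d = 0.391381 + 0.247600 = 0.638981.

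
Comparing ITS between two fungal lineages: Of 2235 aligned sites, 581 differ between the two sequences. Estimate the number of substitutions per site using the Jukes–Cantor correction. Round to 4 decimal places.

0.3192

p = 581/2235 ≈ 0.259955.
d = −(3/4) ln(1 − 4p/3) = −0.75 ln(1 − 0.346607) = −0.75 ln(0.653393)
  = −0.75 × (-0.425576) = 0.319182 substitutions/site.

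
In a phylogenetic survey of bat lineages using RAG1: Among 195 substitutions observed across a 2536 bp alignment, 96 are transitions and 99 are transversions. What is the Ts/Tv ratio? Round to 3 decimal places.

R = 96/99 = 0.969696… ≈ 0.970 (to 3 d.p.).

0.970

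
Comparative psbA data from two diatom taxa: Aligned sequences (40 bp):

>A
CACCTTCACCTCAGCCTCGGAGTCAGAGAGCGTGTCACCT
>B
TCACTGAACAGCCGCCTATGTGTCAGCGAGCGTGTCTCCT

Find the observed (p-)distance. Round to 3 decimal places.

The sequences differ at 13 of 40 positions.
p = 13/40 = 0.325.

0.325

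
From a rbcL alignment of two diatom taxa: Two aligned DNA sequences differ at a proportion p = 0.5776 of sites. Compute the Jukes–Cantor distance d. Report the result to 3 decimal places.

1.103

d = −(3/4) ln(1 − 4p/3) = −0.75 ln(1 − 0.770133) = −0.75 ln(0.229867)
  = −0.75 × (-1.470254) = 1.102691 substitutions/site.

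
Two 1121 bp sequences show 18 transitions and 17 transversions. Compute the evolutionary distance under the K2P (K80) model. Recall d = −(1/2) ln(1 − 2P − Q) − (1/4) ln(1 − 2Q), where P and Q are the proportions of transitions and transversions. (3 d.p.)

P = 18/1121 ≈ 0.016057 and Q = 17/1121 ≈ 0.015165.
Under the Kimura two-parameter model, d = −½ ln(1 − 2P − Q) − ¼ ln(1 − 2Q).
1 − 2P − Q = 0.952721, giving −½ ln(0.952721) = 0.024217.
1 − 2Q = 0.96967, giving −¼ ln(0.96967) = 0.007700.
d = 0.024217 + 0.007700 = 0.031917.

0.032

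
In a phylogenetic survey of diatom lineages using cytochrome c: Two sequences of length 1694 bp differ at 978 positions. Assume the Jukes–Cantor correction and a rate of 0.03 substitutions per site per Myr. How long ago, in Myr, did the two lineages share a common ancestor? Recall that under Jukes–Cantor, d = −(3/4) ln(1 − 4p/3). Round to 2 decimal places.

18.36

p = 978/1694 ≈ 0.577332.
d = −(3/4) ln(1 − 4p/3) = −0.75 ln(1 − 0.769776) = −0.75 ln(0.230224)
  = −0.75 × (-1.468703) = 1.101527 substitutions/site.
Under a molecular clock d = 2μt, so t = d/(2μ) = 1.101527 / (2 × 0.03) = 18.36 Myr.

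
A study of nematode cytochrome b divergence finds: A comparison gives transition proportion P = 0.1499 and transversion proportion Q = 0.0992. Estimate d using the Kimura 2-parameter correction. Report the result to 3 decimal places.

Under the Kimura two-parameter model, d = −½ ln(1 − 2P − Q) − ¼ ln(1 − 2Q).
1 − 2P − Q = 0.601, giving −½ ln(0.601) = 0.254580.
1 − 2Q = 0.8016, giving −¼ ln(0.8016) = 0.055286.
d = 0.254580 + 0.055286 = 0.309866.

0.310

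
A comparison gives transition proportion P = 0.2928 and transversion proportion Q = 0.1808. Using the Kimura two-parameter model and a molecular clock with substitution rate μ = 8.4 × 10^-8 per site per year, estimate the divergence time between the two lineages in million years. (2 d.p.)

Under the Kimura two-parameter model, d = −½ ln(1 − 2P − Q) − ¼ ln(1 − 2Q).
1 − 2P − Q = 0.2336, giving −½ ln(0.2336) = 0.727073.
1 − 2Q = 0.6384, giving −¼ ln(0.6384) = 0.112198.
d = 0.727073 + 0.112198 = 0.839271.
Under a molecular clock d = 2μt, so t = d/(2μ) = 0.839271 / (2 × 8.4 × 10^-8) = 5.00 million years.

5.00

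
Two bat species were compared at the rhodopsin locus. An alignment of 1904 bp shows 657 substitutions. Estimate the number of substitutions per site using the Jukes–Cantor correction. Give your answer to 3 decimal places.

0.462

p = 657/1904 ≈ 0.345063.
d = −(3/4) ln(1 − 4p/3) = −0.75 ln(1 − 0.460084) = −0.75 ln(0.539916)
  = −0.75 × (-0.616342) = 0.462257 substitutions/site.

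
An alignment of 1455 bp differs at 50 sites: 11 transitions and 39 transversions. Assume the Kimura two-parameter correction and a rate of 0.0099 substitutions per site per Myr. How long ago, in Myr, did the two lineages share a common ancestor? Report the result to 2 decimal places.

1.78

P = 11/1455 ≈ 0.00756 and Q = 39/1455 ≈ 0.026804.
Under the Kimura two-parameter model, d = −½ ln(1 − 2P − Q) − ¼ ln(1 − 2Q).
1 − 2P − Q = 0.958076, giving −½ ln(0.958076) = 0.021414.
1 − 2Q = 0.946392, giving −¼ ln(0.946392) = 0.013775.
d = 0.021414 + 0.013775 = 0.035189.
Under a molecular clock d = 2μt, so t = d/(2μ) = 0.035189 / (2 × 0.0099) = 1.78 Myr.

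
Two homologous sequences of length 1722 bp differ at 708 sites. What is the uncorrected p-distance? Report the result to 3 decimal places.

p = 708/1722 = 0.411149… ≈ 0.411 (to 3 d.p.).

0.411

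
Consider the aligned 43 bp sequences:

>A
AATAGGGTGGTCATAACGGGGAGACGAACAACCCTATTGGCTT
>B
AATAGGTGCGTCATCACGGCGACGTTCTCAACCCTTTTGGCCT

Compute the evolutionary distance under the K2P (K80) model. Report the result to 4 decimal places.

0.3891

Of 43 sites, 3 differences are transitions and 10 are transversions, so P = 3/43 ≈ 0.069767 and Q = 10/43 ≈ 0.232558.
Under the Kimura two-parameter model, d = −½ ln(1 − 2P − Q) − ¼ ln(1 − 2Q).
1 − 2P − Q = 0.627908, giving −½ ln(0.627908) = 0.232681.
1 − 2Q = 0.534884, giving −¼ ln(0.534884) = 0.156426.
d = 0.232681 + 0.156426 = 0.389107.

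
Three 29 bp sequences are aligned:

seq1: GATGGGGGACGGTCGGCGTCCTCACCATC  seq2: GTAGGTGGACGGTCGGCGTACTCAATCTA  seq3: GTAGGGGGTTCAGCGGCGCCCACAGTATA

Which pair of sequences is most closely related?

seq1–seq2: 8/29 differ, p = 0.276, d = 0.344.
seq1–seq3: 12/29 differ, p = 0.414, d = 0.602.
seq2–seq3: 11/29 differ, p = 0.379, d = 0.529.
The smallest distance is between seq1 and seq2.

seq1 and seq2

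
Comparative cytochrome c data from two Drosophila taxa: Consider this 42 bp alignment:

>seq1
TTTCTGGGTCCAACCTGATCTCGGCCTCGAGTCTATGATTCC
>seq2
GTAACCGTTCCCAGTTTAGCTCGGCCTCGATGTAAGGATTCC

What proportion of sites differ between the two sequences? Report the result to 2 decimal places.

The sequences differ at 16 of 42 positions.
p = 16/42 = 0.380952… ≈ 0.38 (to 2 d.p.).

0.38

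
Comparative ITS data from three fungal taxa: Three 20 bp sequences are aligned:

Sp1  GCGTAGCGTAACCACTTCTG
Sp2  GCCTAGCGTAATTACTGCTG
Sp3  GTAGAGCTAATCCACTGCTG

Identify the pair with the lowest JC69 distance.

Sp1–Sp2: 4/20 differ, p = 0.200, d = 0.233.
Sp1–Sp3: 7/20 differ, p = 0.350, d = 0.471.
Sp2–Sp3: 8/20 differ, p = 0.400, d = 0.572.
The smallest distance is between Sp1 and Sp2.

Sp1 and Sp2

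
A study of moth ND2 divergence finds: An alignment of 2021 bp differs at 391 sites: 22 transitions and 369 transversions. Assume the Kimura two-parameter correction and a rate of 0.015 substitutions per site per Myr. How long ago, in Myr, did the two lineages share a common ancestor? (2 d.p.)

7.60

P = 22/2021 ≈ 0.010886 and Q = 369/2021 ≈ 0.182583.
Under the Kimura two-parameter model, d = −½ ln(1 − 2P − Q) − ¼ ln(1 − 2Q).
1 − 2P − Q = 0.795645, giving −½ ln(0.795645) = 0.114301.
1 − 2Q = 0.634834, giving −¼ ln(0.634834) = 0.113598.
d = 0.114301 + 0.113598 = 0.227899.
Under a molecular clock d = 2μt, so t = d/(2μ) = 0.227899 / (2 × 0.015) = 7.60 Myr.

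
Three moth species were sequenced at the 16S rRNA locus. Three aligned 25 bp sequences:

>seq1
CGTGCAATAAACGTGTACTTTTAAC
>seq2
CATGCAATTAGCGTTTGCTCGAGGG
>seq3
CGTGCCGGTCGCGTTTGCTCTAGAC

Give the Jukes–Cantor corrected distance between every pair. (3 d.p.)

seq1–seq2: 11/25 sites differ → p = 0.44, d = −0.75 ln(1 − 0.586667) = 0.662626 ≈ 0.663.
seq1–seq3: 11/25 sites differ → p = 0.44, d = −0.75 ln(1 − 0.586667) = 0.662626 ≈ 0.663.
seq2–seq3: 8/25 sites differ → p = 0.32, d = −0.75 ln(1 − 0.426667) = 0.417216 ≈ 0.417.

d(seq1,seq2) = 0.663, d(seq1,seq3) = 0.663, d(seq2,seq3) = 0.417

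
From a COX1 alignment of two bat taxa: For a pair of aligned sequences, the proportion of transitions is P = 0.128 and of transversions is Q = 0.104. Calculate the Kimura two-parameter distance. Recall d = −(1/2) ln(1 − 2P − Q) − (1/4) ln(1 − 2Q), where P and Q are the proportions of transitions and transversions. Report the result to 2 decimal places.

0.28

Under the Kimura two-parameter model, d = −½ ln(1 − 2P − Q) − ¼ ln(1 − 2Q).
1 − 2P − Q = 0.64, giving −½ ln(0.64) = 0.223144.
1 − 2Q = 0.792, giving −¼ ln(0.792) = 0.058298.
d = 0.223144 + 0.058298 = 0.281442.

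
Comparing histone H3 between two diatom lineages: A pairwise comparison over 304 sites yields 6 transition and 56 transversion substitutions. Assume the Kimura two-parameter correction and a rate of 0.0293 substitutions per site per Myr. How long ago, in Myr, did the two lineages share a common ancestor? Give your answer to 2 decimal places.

P = 6/304 ≈ 0.019737 and Q = 56/304 ≈ 0.184211.
Under the Kimura two-parameter model, d = −½ ln(1 − 2P − Q) − ¼ ln(1 − 2Q).
1 − 2P − Q = 0.776315, giving −½ ln(0.776315) = 0.126598.
1 − 2Q = 0.631578, giving −¼ ln(0.631578) = 0.114883.
d = 0.126598 + 0.114883 = 0.241481.
Under a molecular clock d = 2μt, so t = d/(2μ) = 0.241481 / (2 × 0.0293) = 4.12 Myr.

4.12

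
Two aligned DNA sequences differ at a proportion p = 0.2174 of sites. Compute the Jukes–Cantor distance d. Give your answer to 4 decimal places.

0.2567

d = −(3/4) ln(1 − 4p/3) = −0.75 ln(1 − 0.289867) = −0.75 ln(0.710133)
  = −0.75 × (-0.342303) = 0.256727 substitutions/site.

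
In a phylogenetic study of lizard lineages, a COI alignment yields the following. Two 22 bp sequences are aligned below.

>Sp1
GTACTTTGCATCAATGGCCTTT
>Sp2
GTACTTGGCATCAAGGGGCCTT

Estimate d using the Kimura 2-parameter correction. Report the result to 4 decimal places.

0.2085

Of 22 sites, 1 differences are transitions and 3 are transversions, so P = 1/22 ≈ 0.045455 and Q = 3/22 ≈ 0.136364.
Under the Kimura two-parameter model, d = −½ ln(1 − 2P − Q) − ¼ ln(1 − 2Q).
1 − 2P − Q = 0.772726, giving −½ ln(0.772726) = 0.128915.
1 − 2Q = 0.727272, giving −¼ ln(0.727272) = 0.079614.
d = 0.128915 + 0.079614 = 0.208529.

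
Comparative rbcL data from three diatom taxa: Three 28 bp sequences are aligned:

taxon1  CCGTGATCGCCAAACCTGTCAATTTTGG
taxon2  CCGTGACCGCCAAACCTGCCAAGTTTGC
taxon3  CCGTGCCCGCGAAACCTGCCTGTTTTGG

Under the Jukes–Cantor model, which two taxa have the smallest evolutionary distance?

taxon1–taxon2: 4/28 differ, p = 0.143, d = 0.158.
taxon1–taxon3: 6/28 differ, p = 0.214, d = 0.252.
taxon2–taxon3: 6/28 differ, p = 0.214, d = 0.252.
The smallest distance is between taxon1 and taxon2.

taxon1 and taxon2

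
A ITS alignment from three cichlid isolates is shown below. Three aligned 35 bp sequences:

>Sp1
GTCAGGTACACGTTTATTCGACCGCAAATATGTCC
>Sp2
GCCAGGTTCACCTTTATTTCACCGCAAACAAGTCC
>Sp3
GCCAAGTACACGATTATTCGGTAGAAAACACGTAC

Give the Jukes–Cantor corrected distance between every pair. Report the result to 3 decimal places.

Sp1–Sp2: 7/35 sites differ → p = 0.2, d = −0.75 ln(1 − 0.266667) = 0.232617 ≈ 0.233.
Sp1–Sp3: 10/35 sites differ → p ≈ 0.285714, d = −0.75 ln(1 − 0.380952) = 0.359679 ≈ 0.360.
Sp2–Sp3: 12/35 sites differ → p ≈ 0.342857, d = −0.75 ln(1 − 0.457143) = 0.458182 ≈ 0.458.

d(Sp1,Sp2) = 0.233, d(Sp1,Sp3) = 0.360, d(Sp2,Sp3) = 0.458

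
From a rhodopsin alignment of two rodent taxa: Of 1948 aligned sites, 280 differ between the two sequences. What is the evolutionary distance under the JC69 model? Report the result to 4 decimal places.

p = 280/1948 ≈ 0.143737.
d = −(3/4) ln(1 − 4p/3) = −0.75 ln(1 − 0.191649) = −0.75 ln(0.808351)
  = −0.75 × (-0.212759) = 0.159569 substitutions/site.

0.1596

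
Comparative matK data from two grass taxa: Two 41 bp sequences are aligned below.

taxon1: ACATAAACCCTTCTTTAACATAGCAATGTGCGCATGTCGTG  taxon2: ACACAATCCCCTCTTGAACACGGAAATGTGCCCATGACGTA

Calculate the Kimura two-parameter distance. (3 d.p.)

0.298

Of 41 sites, 5 differences are transitions and 5 are transversions, so P = 5/41 ≈ 0.121951 and Q = 5/41 ≈ 0.121951.
Under the Kimura two-parameter model, d = −½ ln(1 − 2P − Q) − ¼ ln(1 − 2Q).
1 − 2P − Q = 0.634147, giving −½ ln(0.634147) = 0.227737.
1 − 2Q = 0.756098, giving −¼ ln(0.756098) = 0.069896.
d = 0.227737 + 0.069896 = 0.297633.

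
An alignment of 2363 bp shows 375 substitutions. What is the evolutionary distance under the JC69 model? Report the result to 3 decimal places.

p = 375/2363 ≈ 0.158697.
d = −(3/4) ln(1 − 4p/3) = −0.75 ln(1 − 0.211596) = −0.75 ln(0.788404)
  = −0.75 × (-0.237745) = 0.178309 substitutions/site.

0.178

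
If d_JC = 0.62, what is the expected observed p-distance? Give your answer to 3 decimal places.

0.422

p = (3/4)(1 − e^(−4d/3)) = 0.75 × (1 − e^(-0.826667)) = 0.75 × (1 − 0.437505) = 0.421871.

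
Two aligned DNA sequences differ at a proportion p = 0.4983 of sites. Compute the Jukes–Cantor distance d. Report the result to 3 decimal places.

d = −(3/4) ln(1 − 4p/3) = −0.75 ln(1 − 0.6644) = −0.75 ln(0.3356)
  = −0.75 × (-1.091835) = 0.818876 substitutions/site.

0.819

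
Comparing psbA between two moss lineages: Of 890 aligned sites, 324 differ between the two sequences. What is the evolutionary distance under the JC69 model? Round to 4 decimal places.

0.4983

p = 324/890 ≈ 0.364045.
d = −(3/4) ln(1 − 4p/3) = −0.75 ln(1 − 0.485393) = −0.75 ln(0.514607)
  = −0.75 × (-0.664352) = 0.498264 substitutions/site.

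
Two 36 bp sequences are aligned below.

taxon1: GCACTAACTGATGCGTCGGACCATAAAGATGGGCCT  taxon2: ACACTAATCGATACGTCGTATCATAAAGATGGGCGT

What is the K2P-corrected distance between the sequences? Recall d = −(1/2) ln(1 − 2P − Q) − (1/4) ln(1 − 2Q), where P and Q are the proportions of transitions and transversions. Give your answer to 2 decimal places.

Of 36 sites, 5 differences are transitions and 2 are transversions, so P = 5/36 ≈ 0.138889 and Q = 2/36 ≈ 0.055556.
Under the Kimura two-parameter model, d = −½ ln(1 − 2P − Q) − ¼ ln(1 − 2Q).
1 − 2P − Q = 0.666666, giving −½ ln(0.666666) = 0.202733.
1 − 2Q = 0.888888, giving −¼ ln(0.888888) = 0.029446.
d = 0.202733 + 0.029446 = 0.232179.

0.23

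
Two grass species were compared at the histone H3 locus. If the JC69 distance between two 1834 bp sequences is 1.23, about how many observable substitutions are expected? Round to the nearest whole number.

Invert JC69: p = (3/4)(1 − e^(−4d/3)) = 0.75 × (1 − e^(-1.64)) = 0.75 × (1 − 0.193980) = 0.604515.
Expected differing sites = pL ≈ 0.604515 × 1834 = 1108.68051 ≈ 1109.

1109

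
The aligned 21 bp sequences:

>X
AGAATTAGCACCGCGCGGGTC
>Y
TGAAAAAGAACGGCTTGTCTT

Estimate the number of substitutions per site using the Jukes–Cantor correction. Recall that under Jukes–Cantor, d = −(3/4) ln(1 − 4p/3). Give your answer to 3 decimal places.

0.756

The sequences differ at 10 of 21 sites (1, 5, 6, 9, 12, 15, 16, 18, 19, 21), so p = 10/21 ≈ 0.47619.
d = −(3/4) ln(1 − 4p/3) = −0.75 ln(1 − 0.63492) = −0.75 ln(0.36508)
  = −0.75 × (-1.007639) = 0.755729 substitutions/site.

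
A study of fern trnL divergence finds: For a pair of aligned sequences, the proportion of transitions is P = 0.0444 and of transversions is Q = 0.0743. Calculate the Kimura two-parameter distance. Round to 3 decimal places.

0.129

Under the Kimura two-parameter model, d = −½ ln(1 − 2P − Q) − ¼ ln(1 − 2Q).
1 − 2P − Q = 0.8369, giving −½ ln(0.8369) = 0.089025.
1 − 2Q = 0.8514, giving −¼ ln(0.8514) = 0.040218.
d = 0.089025 + 0.040218 = 0.129243.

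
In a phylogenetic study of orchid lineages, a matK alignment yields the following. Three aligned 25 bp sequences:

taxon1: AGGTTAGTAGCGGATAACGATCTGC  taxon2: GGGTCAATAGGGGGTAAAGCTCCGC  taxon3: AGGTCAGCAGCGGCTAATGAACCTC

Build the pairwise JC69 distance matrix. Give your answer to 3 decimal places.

d(taxon1,taxon2) = 0.417, d(taxon1,taxon3) = 0.351, d(taxon2,taxon3) = 0.490

taxon1–taxon2: 8/25 sites differ → p = 0.32, d = −0.75 ln(1 − 0.426667) = 0.417216 ≈ 0.417.
taxon1–taxon3: 7/25 sites differ → p = 0.28, d = −0.75 ln(1 − 0.373333) = 0.350505 ≈ 0.351.
taxon2–taxon3: 9/25 sites differ → p = 0.36, d = −0.75 ln(1 − 0.48) = 0.490445 ≈ 0.490.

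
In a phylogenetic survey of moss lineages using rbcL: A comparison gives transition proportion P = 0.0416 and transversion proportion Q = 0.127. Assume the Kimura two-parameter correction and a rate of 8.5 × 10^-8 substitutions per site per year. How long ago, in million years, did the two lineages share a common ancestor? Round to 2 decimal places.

1.12

Under the Kimura two-parameter model, d = −½ ln(1 − 2P − Q) − ¼ ln(1 − 2Q).
1 − 2P − Q = 0.7898, giving −½ ln(0.7898) = 0.117988.
1 − 2Q = 0.746, giving −¼ ln(0.746) = 0.073257.
d = 0.117988 + 0.073257 = 0.191245.
Under a molecular clock d = 2μt, so t = d/(2μ) = 0.191245 / (2 × 8.5 × 10^-8) = 1.12 million years.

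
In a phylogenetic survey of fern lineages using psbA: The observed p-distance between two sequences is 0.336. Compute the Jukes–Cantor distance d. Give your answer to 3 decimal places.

0.446

d = −(3/4) ln(1 − 4p/3) = −0.75 ln(1 − 0.448) = −0.75 ln(0.552)
  = −0.75 × (-0.594207) = 0.445655 substitutions/site.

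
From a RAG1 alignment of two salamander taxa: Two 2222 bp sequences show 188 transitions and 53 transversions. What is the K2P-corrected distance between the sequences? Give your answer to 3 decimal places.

0.119

P = 188/2222 ≈ 0.084608 and Q = 53/2222 ≈ 0.023852.
Under the Kimura two-parameter model, d = −½ ln(1 − 2P − Q) − ¼ ln(1 − 2Q).
1 − 2P − Q = 0.806932, giving −½ ln(0.806932) = 0.107258.
1 − 2Q = 0.952296, giving −¼ ln(0.952296) = 0.012220.
d = 0.107258 + 0.012220 = 0.119478.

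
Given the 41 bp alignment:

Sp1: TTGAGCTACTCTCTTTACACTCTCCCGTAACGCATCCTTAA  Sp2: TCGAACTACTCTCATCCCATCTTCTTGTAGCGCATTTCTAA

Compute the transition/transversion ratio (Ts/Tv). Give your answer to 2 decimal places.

Transitions are A↔G and C↔T; transversions are all other mismatches.
Transitions: 12. Transversions: 2.
R = 12/2 = 6.00.

6.00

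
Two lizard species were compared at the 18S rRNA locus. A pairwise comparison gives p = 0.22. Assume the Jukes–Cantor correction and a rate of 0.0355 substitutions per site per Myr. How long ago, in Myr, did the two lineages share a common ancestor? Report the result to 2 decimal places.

3.67

d = −(3/4) ln(1 − 4p/3) = −0.75 ln(1 − 0.293333) = −0.75 ln(0.706667)
  = −0.75 × (-0.347196) = 0.260397 substitutions/site.
Under a molecular clock d = 2μt, so t = d/(2μ) = 0.260397 / (2 × 0.0355) = 3.67 Myr.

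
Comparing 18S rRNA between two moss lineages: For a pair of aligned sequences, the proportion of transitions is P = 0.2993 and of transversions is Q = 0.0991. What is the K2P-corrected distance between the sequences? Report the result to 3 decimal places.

0.653

Under the Kimura two-parameter model, d = −½ ln(1 − 2P − Q) − ¼ ln(1 − 2Q).
1 − 2P − Q = 0.3023, giving −½ ln(0.3023) = 0.598168.
1 − 2Q = 0.8018, giving −¼ ln(0.8018) = 0.055224.
d = 0.598168 + 0.055224 = 0.653392.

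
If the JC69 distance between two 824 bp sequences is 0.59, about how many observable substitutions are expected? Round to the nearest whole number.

Invert JC69: p = (3/4)(1 − e^(−4d/3)) = 0.75 × (1 − e^(-0.786667)) = 0.75 × (1 − 0.455360) = 0.408480.
Expected differing sites = pL ≈ 0.408480 × 824 = 336.58752 ≈ 337.

337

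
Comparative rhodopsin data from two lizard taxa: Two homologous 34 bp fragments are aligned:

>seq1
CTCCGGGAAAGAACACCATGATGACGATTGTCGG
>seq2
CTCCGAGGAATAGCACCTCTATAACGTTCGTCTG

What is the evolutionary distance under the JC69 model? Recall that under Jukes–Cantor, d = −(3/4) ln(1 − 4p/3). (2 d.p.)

0.42

The sequences differ at 11 of 34 sites, so p = 11/34 ≈ 0.323529.
d = −(3/4) ln(1 − 4p/3) = −0.75 ln(1 − 0.431372) = −0.75 ln(0.568628)
  = −0.75 × (-0.564529) = 0.423397 substitutions/site.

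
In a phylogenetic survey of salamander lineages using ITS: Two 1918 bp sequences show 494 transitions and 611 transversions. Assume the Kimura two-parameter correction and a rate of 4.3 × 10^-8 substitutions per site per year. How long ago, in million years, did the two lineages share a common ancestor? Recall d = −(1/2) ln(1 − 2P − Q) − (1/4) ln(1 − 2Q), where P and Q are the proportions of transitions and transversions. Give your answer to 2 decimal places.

13.38

P = 494/1918 ≈ 0.25756 and Q = 611/1918 ≈ 0.318561.
Under the Kimura two-parameter model, d = −½ ln(1 − 2P − Q) − ¼ ln(1 − 2Q).
1 − 2P − Q = 0.166319, giving −½ ln(0.166319) = 0.896924.
1 − 2Q = 0.362878, giving −¼ ln(0.362878) = 0.253422.
d = 0.896924 + 0.253422 = 1.150346.
Under a molecular clock d = 2μt, so t = d/(2μ) = 1.150346 / (2 × 4.3 × 10^-8) = 13.38 million years.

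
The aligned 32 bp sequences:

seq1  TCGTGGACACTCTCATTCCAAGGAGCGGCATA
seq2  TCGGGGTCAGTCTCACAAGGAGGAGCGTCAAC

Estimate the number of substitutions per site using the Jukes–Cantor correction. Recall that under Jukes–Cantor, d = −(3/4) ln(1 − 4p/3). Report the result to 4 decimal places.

The sequences differ at 11 of 32 sites, so p = 11/32 = 0.34375.
d = −(3/4) ln(1 − 4p/3) = −0.75 ln(1 − 0.458333) = −0.75 ln(0.541667)
  = −0.75 × (-0.613104) = 0.459828 substitutions/site.

0.4598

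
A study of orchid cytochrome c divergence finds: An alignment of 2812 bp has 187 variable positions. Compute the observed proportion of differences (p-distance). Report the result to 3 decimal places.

0.067

p = 187/2812 = 0.066500… ≈ 0.067 (to 3 d.p.).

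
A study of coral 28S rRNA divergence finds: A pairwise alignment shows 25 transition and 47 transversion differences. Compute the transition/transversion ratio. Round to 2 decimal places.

R = 25/47 = 0.531914… ≈ 0.53 (to 2 d.p.).

0.53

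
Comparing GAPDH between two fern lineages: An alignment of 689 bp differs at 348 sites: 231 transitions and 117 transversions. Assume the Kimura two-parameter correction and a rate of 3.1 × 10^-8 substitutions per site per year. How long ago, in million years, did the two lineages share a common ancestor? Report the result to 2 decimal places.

P = 231/689 ≈ 0.335269 and Q = 117/689 ≈ 0.169811.
Under the Kimura two-parameter model, d = −½ ln(1 − 2P − Q) − ¼ ln(1 − 2Q).
1 − 2P − Q = 0.159651, giving −½ ln(0.159651) = 0.917383.
1 − 2Q = 0.660378, giving −¼ ln(0.660378) = 0.103736.
d = 0.917383 + 0.103736 = 1.021119.
Under a molecular clock d = 2μt, so t = d/(2μ) = 1.021119 / (2 × 3.1 × 10^-8) = 16.47 million years.

16.47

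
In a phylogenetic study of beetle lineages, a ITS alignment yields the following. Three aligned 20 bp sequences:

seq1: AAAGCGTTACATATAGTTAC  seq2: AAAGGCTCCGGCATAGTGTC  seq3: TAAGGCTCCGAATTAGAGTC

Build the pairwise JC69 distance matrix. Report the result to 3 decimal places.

seq1–seq2: 9/20 sites differ → p = 0.45, d = −0.75 ln(1 − 0.6) = 0.687218 ≈ 0.687.
seq1–seq3: 11/20 sites differ → p = 0.55, d = −0.75 ln(1 − 0.733333) = 0.991316 ≈ 0.991.
seq2–seq3: 5/20 sites differ → p = 0.25, d = −0.75 ln(1 − 0.333333) = 0.304098 ≈ 0.304.

d(seq1,seq2) = 0.687, d(seq1,seq3) = 0.991, d(seq2,seq3) = 0.304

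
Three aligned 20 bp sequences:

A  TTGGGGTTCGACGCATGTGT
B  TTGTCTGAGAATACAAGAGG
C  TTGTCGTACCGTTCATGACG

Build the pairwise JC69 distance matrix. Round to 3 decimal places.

d(A,B) = 1.207, d(A,C) = 0.824, d(B,C) = 0.572

A–B: 12/20 sites differ → p = 0.6, d = −0.75 ln(1 − 0.8) = 1.207078 ≈ 1.207.
A–C: 10/20 sites differ → p = 0.5, d = −0.75 ln(1 − 0.666667) = 0.823960 ≈ 0.824.
B–C: 8/20 sites differ → p = 0.4, d = −0.75 ln(1 − 0.533333) = 0.571605 ≈ 0.572.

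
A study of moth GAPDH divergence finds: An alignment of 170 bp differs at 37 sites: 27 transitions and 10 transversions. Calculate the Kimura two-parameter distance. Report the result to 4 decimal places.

P = 27/170 ≈ 0.158824 and Q = 10/170 ≈ 0.058824.
Under the Kimura two-parameter model, d = −½ ln(1 − 2P − Q) − ¼ ln(1 − 2Q).
1 − 2P − Q = 0.623528, giving −½ ln(0.623528) = 0.236181.
1 − 2Q = 0.882352, giving −¼ ln(0.882352) = 0.031291.
d = 0.236181 + 0.031291 = 0.267472.

0.2675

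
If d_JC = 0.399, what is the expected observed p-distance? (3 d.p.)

p = (3/4)(1 − e^(−4d/3)) = 0.75 × (1 − e^(-0.532)) = 0.75 × (1 − 0.587429) = 0.309428.

0.309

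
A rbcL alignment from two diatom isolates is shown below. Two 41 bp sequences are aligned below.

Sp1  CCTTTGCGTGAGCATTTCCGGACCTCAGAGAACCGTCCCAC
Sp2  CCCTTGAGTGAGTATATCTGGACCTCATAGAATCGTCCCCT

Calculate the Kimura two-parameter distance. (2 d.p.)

Of 41 sites, 5 differences are transitions and 4 are transversions, so P = 5/41 ≈ 0.121951 and Q = 4/41 ≈ 0.097561.
Under the Kimura two-parameter model, d = −½ ln(1 − 2P − Q) − ¼ ln(1 − 2Q).
1 − 2P − Q = 0.658537, giving −½ ln(0.658537) = 0.208867.
1 − 2Q = 0.804878, giving −¼ ln(0.804878) = 0.054266.
d = 0.208867 + 0.054266 = 0.263133.

0.26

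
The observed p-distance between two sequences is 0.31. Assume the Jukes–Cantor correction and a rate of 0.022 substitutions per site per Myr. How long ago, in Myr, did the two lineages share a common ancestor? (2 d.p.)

9.09

d = −(3/4) ln(1 − 4p/3) = −0.75 ln(1 − 0.413333) = −0.75 ln(0.586667)
  = −0.75 × (-0.533298) = 0.399974 substitutions/site.
Under a molecular clock d = 2μt, so t = d/(2μ) = 0.399974 / (2 × 0.022) = 9.09 Myr.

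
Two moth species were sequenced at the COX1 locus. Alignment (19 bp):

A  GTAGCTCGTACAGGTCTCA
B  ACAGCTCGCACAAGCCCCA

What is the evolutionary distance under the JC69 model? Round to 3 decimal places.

0.410

The sequences differ at 6 of 19 sites (1, 2, 9, 13, 15, 17), so p = 6/19 ≈ 0.315789.
d = −(3/4) ln(1 − 4p/3) = −0.75 ln(1 − 0.421052) = −0.75 ln(0.578948)
  = −0.75 × (-0.546543) = 0.409907 substitutions/site.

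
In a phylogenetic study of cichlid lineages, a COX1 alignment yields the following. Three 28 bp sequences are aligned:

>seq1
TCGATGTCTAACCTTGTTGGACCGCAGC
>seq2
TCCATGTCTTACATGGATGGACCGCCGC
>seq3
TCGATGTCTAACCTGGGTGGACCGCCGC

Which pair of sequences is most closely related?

seq1 and seq3

seq1–seq2: 6/28 differ, p = 0.214, d = 0.252.
seq1–seq3: 3/28 differ, p = 0.107, d = 0.116.
seq2–seq3: 4/28 differ, p = 0.143, d = 0.158.
The smallest distance is between seq1 and seq3.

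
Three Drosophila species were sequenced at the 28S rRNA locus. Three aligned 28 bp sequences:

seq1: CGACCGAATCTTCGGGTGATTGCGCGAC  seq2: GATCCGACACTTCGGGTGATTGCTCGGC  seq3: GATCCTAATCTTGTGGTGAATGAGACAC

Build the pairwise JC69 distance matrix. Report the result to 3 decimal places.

seq1–seq2: 7/28 sites differ → p = 0.25, d = −0.75 ln(1 − 0.333333) = 0.304098 ≈ 0.304.
seq1–seq3: 10/28 sites differ → p ≈ 0.357143, d = −0.75 ln(1 − 0.476191) = 0.484971 ≈ 0.485.
seq2–seq3: 11/28 sites differ → p ≈ 0.392857, d = −0.75 ln(1 − 0.523809) = 0.556452 ≈ 0.556.

d(seq1,seq2) = 0.304, d(seq1,seq3) = 0.485, d(seq2,seq3) = 0.556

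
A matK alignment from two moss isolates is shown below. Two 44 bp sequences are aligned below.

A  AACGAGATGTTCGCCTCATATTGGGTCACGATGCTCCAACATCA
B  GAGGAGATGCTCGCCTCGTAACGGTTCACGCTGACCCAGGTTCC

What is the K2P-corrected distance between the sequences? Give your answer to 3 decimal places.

Of 44 sites, 6 differences are transitions and 8 are transversions, so P = 6/44 ≈ 0.136364 and Q = 8/44 ≈ 0.181818.
Under the Kimura two-parameter model, d = −½ ln(1 − 2P − Q) − ¼ ln(1 − 2Q).
1 − 2P − Q = 0.545454, giving −½ ln(0.545454) = 0.303068.
1 − 2Q = 0.636364, giving −¼ ln(0.636364) = 0.112996.
d = 0.303068 + 0.112996 = 0.416064.

0.416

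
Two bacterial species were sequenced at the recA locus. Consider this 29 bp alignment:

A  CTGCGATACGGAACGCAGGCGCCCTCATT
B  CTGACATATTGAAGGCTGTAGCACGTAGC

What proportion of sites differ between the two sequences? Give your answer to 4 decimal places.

0.4483

The sequences differ at 13 of 29 positions.
p = 13/29 = 0.448275… ≈ 0.4483 (to 4 d.p.).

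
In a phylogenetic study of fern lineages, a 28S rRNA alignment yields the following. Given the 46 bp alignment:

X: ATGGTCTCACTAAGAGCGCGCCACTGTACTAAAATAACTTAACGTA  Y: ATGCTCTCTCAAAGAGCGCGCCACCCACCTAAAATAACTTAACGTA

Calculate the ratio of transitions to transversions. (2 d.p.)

Transitions are A↔G and C↔T; transversions are all other mismatches.
Transitions: 1. Transversions: 6.
R = 1/6 = 0.166666… ≈ 0.17 (to 2 d.p.).

0.17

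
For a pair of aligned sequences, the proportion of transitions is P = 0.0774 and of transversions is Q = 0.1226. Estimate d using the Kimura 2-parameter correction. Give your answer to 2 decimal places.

Under the Kimura two-parameter model, d = −½ ln(1 − 2P − Q) − ¼ ln(1 − 2Q).
1 − 2P − Q = 0.7226, giving −½ ln(0.7226) = 0.162450.
1 − 2Q = 0.7548, giving −¼ ln(0.7548) = 0.070326.
d = 0.162450 + 0.070326 = 0.232776.

0.23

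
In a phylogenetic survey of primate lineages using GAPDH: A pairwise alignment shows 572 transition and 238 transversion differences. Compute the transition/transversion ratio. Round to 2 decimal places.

2.40

R = 572/238 = 2.403361… ≈ 2.40 (to 2 d.p.).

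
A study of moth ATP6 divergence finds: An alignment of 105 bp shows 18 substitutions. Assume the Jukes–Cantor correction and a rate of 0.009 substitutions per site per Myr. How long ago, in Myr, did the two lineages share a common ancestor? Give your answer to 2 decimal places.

10.81

p = 18/105 ≈ 0.171429.
d = −(3/4) ln(1 − 4p/3) = −0.75 ln(1 − 0.228572) = −0.75 ln(0.771428)
  = −0.75 × (-0.259512) = 0.194634 substitutions/site.
Under a molecular clock d = 2μt, so t = d/(2μ) = 0.194634 / (2 × 0.009) = 10.81 Myr.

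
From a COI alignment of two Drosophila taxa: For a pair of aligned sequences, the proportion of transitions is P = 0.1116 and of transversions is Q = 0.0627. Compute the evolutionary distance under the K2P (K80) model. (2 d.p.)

Under the Kimura two-parameter model, d = −½ ln(1 − 2P − Q) − ¼ ln(1 − 2Q).
1 − 2P − Q = 0.7141, giving −½ ln(0.7141) = 0.168366.
1 − 2Q = 0.8746, giving −¼ ln(0.8746) = 0.033497.
d = 0.168366 + 0.033497 = 0.201863.

0.20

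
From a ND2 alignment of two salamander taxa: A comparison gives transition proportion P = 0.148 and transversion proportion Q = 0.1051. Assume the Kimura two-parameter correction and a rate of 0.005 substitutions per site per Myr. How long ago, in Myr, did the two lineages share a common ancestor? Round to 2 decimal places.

31.53

Under the Kimura two-parameter model, d = −½ ln(1 − 2P − Q) − ¼ ln(1 − 2Q).
1 − 2P − Q = 0.5989, giving −½ ln(0.5989) = 0.256330.
1 − 2Q = 0.7898, giving −¼ ln(0.7898) = 0.058994.
d = 0.256330 + 0.058994 = 0.315324.
Under a molecular clock d = 2μt, so t = d/(2μ) = 0.315324 / (2 × 0.005) = 31.53 Myr.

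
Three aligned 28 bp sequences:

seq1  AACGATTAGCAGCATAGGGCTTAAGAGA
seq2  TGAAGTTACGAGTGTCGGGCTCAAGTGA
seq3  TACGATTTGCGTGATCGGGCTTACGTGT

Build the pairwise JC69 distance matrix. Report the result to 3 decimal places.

seq1–seq2: 12/28 sites differ → p ≈ 0.428571, d = −0.75 ln(1 − 0.571428) = 0.635472 ≈ 0.635.
seq1–seq3: 9/28 sites differ → p ≈ 0.321429, d = −0.75 ln(1 − 0.428572) = 0.419713 ≈ 0.420.
seq2–seq3: 14/28 sites differ → p = 0.5, d = −0.75 ln(1 − 0.666667) = 0.823960 ≈ 0.824.

d(seq1,seq2) = 0.635, d(seq1,seq3) = 0.420, d(seq2,seq3) = 0.824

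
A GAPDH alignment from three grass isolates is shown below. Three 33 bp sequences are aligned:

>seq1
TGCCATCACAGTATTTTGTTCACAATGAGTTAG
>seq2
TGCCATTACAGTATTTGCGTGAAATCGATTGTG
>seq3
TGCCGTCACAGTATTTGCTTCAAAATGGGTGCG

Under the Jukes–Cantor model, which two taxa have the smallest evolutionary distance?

seq1–seq2: 11/33 differ, p = 0.333, d = 0.441.
seq1–seq3: 7/33 differ, p = 0.212, d = 0.249.
seq2–seq3: 9/33 differ, p = 0.273, d = 0.339.
The smallest distance is between seq1 and seq3.

seq1 and seq3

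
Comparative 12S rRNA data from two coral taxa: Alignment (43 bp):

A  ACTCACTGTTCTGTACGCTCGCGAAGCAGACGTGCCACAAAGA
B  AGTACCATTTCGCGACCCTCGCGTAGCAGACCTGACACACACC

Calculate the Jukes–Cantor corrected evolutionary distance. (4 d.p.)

The sequences differ at 15 of 43 sites, so p = 15/43 ≈ 0.348837.
d = −(3/4) ln(1 − 4p/3) = −0.75 ln(1 − 0.465116) = −0.75 ln(0.534884)
  = −0.75 × (-0.625705) = 0.469279 substitutions/site.

0.4693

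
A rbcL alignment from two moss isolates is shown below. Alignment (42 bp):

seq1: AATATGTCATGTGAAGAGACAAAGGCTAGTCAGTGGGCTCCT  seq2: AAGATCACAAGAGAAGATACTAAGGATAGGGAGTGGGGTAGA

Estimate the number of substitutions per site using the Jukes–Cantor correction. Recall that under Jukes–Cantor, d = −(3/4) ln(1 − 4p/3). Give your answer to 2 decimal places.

0.44

The sequences differ at 14 of 42 sites, so p = 14/42 ≈ 0.333333.
d = −(3/4) ln(1 − 4p/3) = −0.75 ln(1 − 0.444444) = −0.75 ln(0.555556)
  = −0.75 × (-0.587786) = 0.440840 substitutions/site.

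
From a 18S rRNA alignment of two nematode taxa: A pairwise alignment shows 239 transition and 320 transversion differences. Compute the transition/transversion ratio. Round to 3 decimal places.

0.747

R = 239/320 = 0.746875 ≈ 0.747 (to 3 d.p.).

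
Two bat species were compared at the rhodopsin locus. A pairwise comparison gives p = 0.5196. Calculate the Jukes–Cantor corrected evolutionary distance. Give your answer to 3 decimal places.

d = −(3/4) ln(1 − 4p/3) = −0.75 ln(1 − 0.6928) = −0.75 ln(0.3072)
  = −0.75 × (-1.180256) = 0.885192 substitutions/site.

0.885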